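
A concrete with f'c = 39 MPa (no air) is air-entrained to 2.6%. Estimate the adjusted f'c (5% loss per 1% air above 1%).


Strength loss = (2.6 - 1) * 5 = 8.0%
f'c = 39 * (1 - 8.0/100)
= 35.88 MPa

35.88


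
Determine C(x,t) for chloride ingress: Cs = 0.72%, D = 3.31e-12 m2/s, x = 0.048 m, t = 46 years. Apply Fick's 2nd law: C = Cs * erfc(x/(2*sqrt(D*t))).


t_seconds = 46 * 365.25 * 24 * 3600 = 1451649600.0 s
arg = 0.048 / (2 * sqrt(3.31e-12 * 1451649600.0))
= 0.3462
erfc(0.3462) = 0.6244
C = 0.72 * 0.6244 = 0.4496%

0.4496


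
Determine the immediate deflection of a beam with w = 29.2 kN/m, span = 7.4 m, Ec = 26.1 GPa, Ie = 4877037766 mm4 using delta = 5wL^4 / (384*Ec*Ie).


Convert: L = 7.4 m = 7400 mm, Ec = 26.1 GPa = 26100 MPa
delta = 5 * 29.2 * 7400^4 / (384 * 26100 * 4877037766)
= 8.96 mm

8.96


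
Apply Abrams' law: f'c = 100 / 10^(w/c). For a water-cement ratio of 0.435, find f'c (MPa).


f'c = 100 / 10^0.435
= 100 / 2.723
= 36.73 MPa

36.73


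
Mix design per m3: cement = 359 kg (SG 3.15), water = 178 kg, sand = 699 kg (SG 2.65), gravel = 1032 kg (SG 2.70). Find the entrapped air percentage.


Vol cement = 359 / (3.15 * 1000) = 0.113968 m3
Vol water = 178 / 1000 = 0.178 m3
Vol sand = 699 / (2.65 * 1000) = 0.263774 m3
Vol gravel = 1032 / (2.70 * 1000) = 0.382222 m3
Total solid + water volume = 0.937964 m3
Air = (1 - 0.937964) * 100 = 6.2%

6.2


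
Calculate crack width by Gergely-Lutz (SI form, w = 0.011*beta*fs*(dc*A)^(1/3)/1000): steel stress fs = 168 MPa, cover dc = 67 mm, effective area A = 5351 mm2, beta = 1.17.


w = 0.011 * beta * fs * (dc * A)^(1/3) / 1000
= 0.011 * 1.17 * 168 * (67 * 5351)^(1/3) / 1000
= 0.154 mm

0.154


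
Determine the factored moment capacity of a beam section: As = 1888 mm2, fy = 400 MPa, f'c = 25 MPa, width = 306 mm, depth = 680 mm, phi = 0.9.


a = As * fy / (0.85 * f'c * b)
= 1888 * 400 / (0.85 * 25 * 306)
= 116.1399 mm
Mn = As * fy * (d - a/2) / 10^6
= 469.6816 kN-m
phi*Mn = 0.9 * 469.6816 = 422.71 kN-m

422.71


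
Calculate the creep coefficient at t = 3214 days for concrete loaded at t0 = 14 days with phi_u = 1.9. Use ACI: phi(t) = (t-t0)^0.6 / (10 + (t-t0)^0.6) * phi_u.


dt = 3214 - 14 = 3200
phi = 3200^0.6 / (10 + 3200^0.6) * 1.9
= 1.761

1.761


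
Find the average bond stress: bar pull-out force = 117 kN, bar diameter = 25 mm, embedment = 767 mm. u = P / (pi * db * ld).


u = P / (pi * db * ld)
= 117 * 1000 / (pi * 25 * 767)
= 1.942 MPa

1.942


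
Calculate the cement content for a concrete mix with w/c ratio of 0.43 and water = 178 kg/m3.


Cement = water / (w/c)
= 178 / 0.43
= 414.0 kg/m3

414.0


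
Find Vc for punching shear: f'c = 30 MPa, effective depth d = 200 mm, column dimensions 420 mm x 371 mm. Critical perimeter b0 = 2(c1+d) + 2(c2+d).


b0 = 2*(420 + 200) + 2*(371 + 200) = 2382 mm
Vc = 0.33 * sqrt(30) * 2382 * 200 / 1000
= 861.09 kN

861.09


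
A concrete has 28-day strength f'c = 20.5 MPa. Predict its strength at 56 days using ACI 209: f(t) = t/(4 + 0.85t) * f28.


f(56) = 56 / (4 + 0.85 * 56) * 20.5
= 56 / 51.6 * 20.5
= 22.25 MPa

22.25


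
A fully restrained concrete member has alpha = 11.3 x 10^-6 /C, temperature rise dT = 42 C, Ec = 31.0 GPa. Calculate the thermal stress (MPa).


sigma = alpha * dT * Ec
= 11.3e-6 * 42 * 31.0 * 1000
= 14.713 MPa

14.713


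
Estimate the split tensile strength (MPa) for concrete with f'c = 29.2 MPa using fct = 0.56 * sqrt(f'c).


fct = 0.56 * sqrt(29.2)
= 0.56 * 5.404
= 3.026 MPa

3.026


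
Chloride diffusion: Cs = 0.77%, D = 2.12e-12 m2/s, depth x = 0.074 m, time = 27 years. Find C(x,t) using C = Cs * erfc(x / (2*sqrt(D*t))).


t_seconds = 27 * 365.25 * 24 * 3600 = 852055200.0 s
arg = 0.074 / (2 * sqrt(2.12e-12 * 852055200.0))
= 0.8706
erfc(0.8706) = 0.2183
C = 0.77 * 0.2183 = 0.1681%

0.1681


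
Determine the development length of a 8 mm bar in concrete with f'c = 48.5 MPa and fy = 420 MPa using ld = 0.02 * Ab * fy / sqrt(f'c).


Ab = pi * 8^2 / 4 = 50.265 mm2
ld = 0.02 * 50.265 * 420 / sqrt(48.5)
= 60.6 mm

60.6


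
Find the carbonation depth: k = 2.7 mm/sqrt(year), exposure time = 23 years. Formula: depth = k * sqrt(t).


depth = k * sqrt(t)
= 2.7 * sqrt(23)
= 12.95 mm

12.95


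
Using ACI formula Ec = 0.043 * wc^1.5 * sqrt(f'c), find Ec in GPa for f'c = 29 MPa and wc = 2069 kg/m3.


Ec = 0.043 * 2069^1.5 * sqrt(29) / 1000
= 21.79 GPa

21.79


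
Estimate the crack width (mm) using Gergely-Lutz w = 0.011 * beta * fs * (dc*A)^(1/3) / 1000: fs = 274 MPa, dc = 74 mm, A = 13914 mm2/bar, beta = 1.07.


w = 0.011 * beta * fs * (dc * A)^(1/3) / 1000
= 0.011 * 1.07 * 274 * (74 * 13914)^(1/3) / 1000
= 0.326 mm

0.326


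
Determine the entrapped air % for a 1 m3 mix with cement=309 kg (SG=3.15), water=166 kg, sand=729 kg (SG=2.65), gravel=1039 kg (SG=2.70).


Vol cement = 309 / (3.15 * 1000) = 0.098095 m3
Vol water = 166 / 1000 = 0.166 m3
Vol sand = 729 / (2.65 * 1000) = 0.275094 m3
Vol gravel = 1039 / (2.70 * 1000) = 0.384815 m3
Total solid + water volume = 0.924004 m3
Air = (1 - 0.924004) * 100 = 7.6%

7.6


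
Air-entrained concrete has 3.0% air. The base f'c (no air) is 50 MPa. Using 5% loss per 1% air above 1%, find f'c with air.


Strength loss = (3.0 - 1) * 5 = 10.0%
f'c = 50 * (1 - 10.0/100)
= 45.0 MPa

45.0


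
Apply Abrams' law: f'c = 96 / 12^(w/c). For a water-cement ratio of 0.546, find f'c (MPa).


f'c = 96 / 12^0.546
= 96 / 3.884
= 24.72 MPa

24.72


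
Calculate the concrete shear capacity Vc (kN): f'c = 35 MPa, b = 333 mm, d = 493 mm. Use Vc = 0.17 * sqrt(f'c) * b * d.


Vc = 0.17 * sqrt(35) * 333 * 493 / 1000
= 165.11 kN

165.11


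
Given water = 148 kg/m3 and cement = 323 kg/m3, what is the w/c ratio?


w/c = water / cement
w/c = 148 / 323 = 0.458

0.458


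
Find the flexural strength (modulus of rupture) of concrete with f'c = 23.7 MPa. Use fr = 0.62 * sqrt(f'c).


fr = 0.62 * sqrt(23.7)
= 3.018 MPa

3.018


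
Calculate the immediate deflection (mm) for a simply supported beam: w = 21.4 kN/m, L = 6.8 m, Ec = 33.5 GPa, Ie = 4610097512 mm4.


Convert: L = 6.8 m = 6800 mm, Ec = 33.5 GPa = 33500 MPa
delta = 5 * 21.4 * 6800^4 / (384 * 33500 * 4610097512)
= 3.86 mm

3.86


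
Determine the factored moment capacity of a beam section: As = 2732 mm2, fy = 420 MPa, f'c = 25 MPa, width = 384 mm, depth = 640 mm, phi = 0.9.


a = As * fy / (0.85 * f'c * b)
= 2732 * 420 / (0.85 * 25 * 384)
= 140.6176 mm
Mn = As * fy * (d - a/2) / 10^6
= 653.6864 kN-m
phi*Mn = 0.9 * 653.6864 = 588.32 kN-m

588.32


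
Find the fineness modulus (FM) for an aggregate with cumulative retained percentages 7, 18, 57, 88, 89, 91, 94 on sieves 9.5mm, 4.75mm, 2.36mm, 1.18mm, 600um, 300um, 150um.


FM = sum(cumulative % retained) / 100
= 444 / 100
= 4.44

4.44


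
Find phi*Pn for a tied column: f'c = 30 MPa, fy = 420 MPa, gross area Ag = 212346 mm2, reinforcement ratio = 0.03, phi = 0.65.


Ast = rho * Ag = 0.03 * 212346 = 6370.38 mm2
phi*Pn = 0.65 * 0.80 * (0.85 * 30 * (212346 - 6370.38) + 420 * 6370.38) / 1000
= 4122.53 kN

4122.53


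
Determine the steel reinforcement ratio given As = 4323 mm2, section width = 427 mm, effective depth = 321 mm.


rho = As / (b * d)
= 4323 / (427 * 321)
= 0.0315

0.0315


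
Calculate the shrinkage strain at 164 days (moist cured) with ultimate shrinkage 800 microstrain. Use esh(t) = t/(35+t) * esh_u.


esh(164) = 164 / (35 + 164) * 800
= 164 / 199 * 800
= 659.3 microstrain

659.3


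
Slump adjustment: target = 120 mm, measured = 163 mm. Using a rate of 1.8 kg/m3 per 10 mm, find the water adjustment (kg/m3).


Difference = 120 - 163 = -43 mm
Water adjustment = -43 * 1.8 / 10 = -7.7 kg/m3

-7.7


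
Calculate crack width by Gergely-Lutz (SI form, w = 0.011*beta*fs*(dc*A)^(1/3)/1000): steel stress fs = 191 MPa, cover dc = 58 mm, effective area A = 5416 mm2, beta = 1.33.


w = 0.011 * beta * fs * (dc * A)^(1/3) / 1000
= 0.011 * 1.33 * 191 * (58 * 5416)^(1/3) / 1000
= 0.19 mm

0.19


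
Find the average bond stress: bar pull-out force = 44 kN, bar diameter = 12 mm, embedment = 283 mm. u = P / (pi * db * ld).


u = P / (pi * db * ld)
= 44 * 1000 / (pi * 12 * 283)
= 4.124 MPa

4.124


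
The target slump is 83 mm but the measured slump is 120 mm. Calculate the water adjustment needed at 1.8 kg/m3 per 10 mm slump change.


Difference = 83 - 120 = -37 mm
Water adjustment = -37 * 1.8 / 10 = -6.7 kg/m3

-6.7


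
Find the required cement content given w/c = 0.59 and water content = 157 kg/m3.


Cement = water / (w/c)
= 157 / 0.59
= 266.1 kg/m3

266.1


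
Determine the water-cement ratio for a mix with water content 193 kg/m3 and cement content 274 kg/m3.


w/c = water / cement
w/c = 193 / 274 = 0.704

0.704


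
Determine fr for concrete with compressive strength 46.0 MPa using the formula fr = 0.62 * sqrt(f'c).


fr = 0.62 * sqrt(46.0)
= 4.205 MPa

4.205


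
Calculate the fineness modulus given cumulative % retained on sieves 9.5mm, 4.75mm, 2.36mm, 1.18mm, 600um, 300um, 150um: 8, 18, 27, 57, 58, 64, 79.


FM = sum(cumulative % retained) / 100
= 311 / 100
= 3.11

3.11


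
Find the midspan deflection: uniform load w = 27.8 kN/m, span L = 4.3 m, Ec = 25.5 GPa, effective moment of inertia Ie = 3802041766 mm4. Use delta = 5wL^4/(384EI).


Convert: L = 4.3 m = 4300 mm, Ec = 25.5 GPa = 25500 MPa
delta = 5 * 27.8 * 4300^4 / (384 * 25500 * 3802041766)
= 1.28 mm

1.28


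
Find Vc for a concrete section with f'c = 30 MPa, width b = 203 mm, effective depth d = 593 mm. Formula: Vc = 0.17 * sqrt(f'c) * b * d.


Vc = 0.17 * sqrt(30) * 203 * 593 / 1000
= 112.09 kN

112.09


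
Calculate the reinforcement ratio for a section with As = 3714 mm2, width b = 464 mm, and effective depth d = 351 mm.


rho = As / (b * d)
= 3714 / (464 * 351)
= 0.0228

0.0228


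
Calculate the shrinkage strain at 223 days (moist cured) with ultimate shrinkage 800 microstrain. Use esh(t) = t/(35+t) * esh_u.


esh(223) = 223 / (35 + 223) * 800
= 223 / 258 * 800
= 691.5 microstrain

691.5


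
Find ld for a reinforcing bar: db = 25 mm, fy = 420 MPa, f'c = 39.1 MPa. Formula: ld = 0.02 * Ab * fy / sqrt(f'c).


Ab = pi * 25^2 / 4 = 490.874 mm2
ld = 0.02 * 490.874 * 420 / sqrt(39.1)
= 659.4 mm

659.4


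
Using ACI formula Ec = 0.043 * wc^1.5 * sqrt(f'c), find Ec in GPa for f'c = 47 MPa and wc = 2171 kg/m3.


Ec = 0.043 * 2171^1.5 * sqrt(47) / 1000
= 29.82 GPa

29.82


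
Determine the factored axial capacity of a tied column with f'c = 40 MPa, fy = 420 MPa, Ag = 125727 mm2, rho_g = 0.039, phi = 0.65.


Ast = rho * Ag = 0.039 * 125727 = 4903.353 mm2
phi*Pn = 0.65 * 0.80 * (0.85 * 40 * (125727 - 4903.353) + 420 * 4903.353) / 1000
= 3207.05 kN

3207.05


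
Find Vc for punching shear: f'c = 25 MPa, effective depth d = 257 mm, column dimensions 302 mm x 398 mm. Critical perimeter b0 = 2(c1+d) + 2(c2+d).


b0 = 2*(302 + 257) + 2*(398 + 257) = 2428 mm
Vc = 0.33 * sqrt(25) * 2428 * 257 / 1000
= 1029.59 kN

1029.59


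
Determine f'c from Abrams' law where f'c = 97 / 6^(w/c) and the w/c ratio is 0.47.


f'c = 97 / 6^0.47
= 97 / 2.321
= 41.79 MPa

41.79


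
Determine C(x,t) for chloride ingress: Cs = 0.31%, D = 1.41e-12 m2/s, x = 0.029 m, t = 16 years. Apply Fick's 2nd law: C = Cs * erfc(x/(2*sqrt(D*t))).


t_seconds = 16 * 365.25 * 24 * 3600 = 504921600.0 s
arg = 0.029 / (2 * sqrt(1.41e-12 * 504921600.0))
= 0.5434
erfc(0.5434) = 0.4422
C = 0.31 * 0.4422 = 0.1371%

0.1371


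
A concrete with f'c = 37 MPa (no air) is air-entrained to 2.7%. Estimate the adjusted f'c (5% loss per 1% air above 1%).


Strength loss = (2.7 - 1) * 5 = 8.5%
f'c = 37 * (1 - 8.5/100)
= 33.86 MPa

33.86


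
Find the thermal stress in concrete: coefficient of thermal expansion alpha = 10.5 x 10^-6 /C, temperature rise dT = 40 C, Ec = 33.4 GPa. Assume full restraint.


sigma = alpha * dT * Ec
= 10.5e-6 * 40 * 33.4 * 1000
= 14.028 MPa

14.028


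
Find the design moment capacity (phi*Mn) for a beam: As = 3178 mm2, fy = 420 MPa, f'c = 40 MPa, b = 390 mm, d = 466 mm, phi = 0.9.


a = As * fy / (0.85 * f'c * b)
= 3178 * 420 / (0.85 * 40 * 390)
= 100.6606 mm
Mn = As * fy * (d - a/2) / 10^6
= 554.8193 kN-m
phi*Mn = 0.9 * 554.8193 = 499.34 kN-m

499.34


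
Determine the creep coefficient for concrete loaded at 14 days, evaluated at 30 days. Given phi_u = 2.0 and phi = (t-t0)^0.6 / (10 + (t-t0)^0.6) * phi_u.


dt = 30 - 14 = 16
phi = 16^0.6 / (10 + 16^0.6) * 2.0
= 0.691

0.691


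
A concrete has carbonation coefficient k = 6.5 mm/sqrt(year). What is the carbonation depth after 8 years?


depth = k * sqrt(t)
= 6.5 * sqrt(8)
= 18.38 mm

18.38


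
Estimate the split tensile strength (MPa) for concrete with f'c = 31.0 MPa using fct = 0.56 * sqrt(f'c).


fct = 0.56 * sqrt(31.0)
= 0.56 * 5.568
= 3.118 MPa

3.118


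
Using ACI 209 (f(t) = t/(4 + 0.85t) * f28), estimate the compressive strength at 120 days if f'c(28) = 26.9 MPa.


f(120) = 120 / (4 + 0.85 * 120) * 26.9
= 120 / 106.0 * 26.9
= 30.45 MPa

30.45


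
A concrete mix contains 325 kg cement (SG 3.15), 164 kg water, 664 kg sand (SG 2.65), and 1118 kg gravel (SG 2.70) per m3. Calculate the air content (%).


Vol cement = 325 / (3.15 * 1000) = 0.103175 m3
Vol water = 164 / 1000 = 0.164 m3
Vol sand = 664 / (2.65 * 1000) = 0.250566 m3
Vol gravel = 1118 / (2.70 * 1000) = 0.414074 m3
Total solid + water volume = 0.931815 m3
Air = (1 - 0.931815) * 100 = 6.82%

6.82


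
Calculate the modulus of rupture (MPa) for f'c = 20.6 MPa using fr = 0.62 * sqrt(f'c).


fr = 0.62 * sqrt(20.6)
= 2.814 MPa

2.814


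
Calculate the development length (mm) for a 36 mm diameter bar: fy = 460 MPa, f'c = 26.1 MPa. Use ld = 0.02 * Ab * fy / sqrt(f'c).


Ab = pi * 36^2 / 4 = 1017.876 mm2
ld = 0.02 * 1017.876 * 460 / sqrt(26.1)
= 1833.0 mm

1833.0


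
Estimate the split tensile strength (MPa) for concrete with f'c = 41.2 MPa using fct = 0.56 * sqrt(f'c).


fct = 0.56 * sqrt(41.2)
= 0.56 * 6.419
= 3.594 MPa

3.594


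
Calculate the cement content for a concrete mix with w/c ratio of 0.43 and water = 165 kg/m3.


Cement = water / (w/c)
= 165 / 0.43
= 383.7 kg/m3

383.7


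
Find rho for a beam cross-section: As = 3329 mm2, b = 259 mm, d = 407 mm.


rho = As / (b * d)
= 3329 / (259 * 407)
= 0.0316

0.0316


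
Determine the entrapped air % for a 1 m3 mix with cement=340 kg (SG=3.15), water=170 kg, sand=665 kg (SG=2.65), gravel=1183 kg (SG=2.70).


Vol cement = 340 / (3.15 * 1000) = 0.107937 m3
Vol water = 170 / 1000 = 0.17 m3
Vol sand = 665 / (2.65 * 1000) = 0.250943 m3
Vol gravel = 1183 / (2.70 * 1000) = 0.438148 m3
Total solid + water volume = 0.967028 m3
Air = (1 - 0.967028) * 100 = 3.3%

3.3


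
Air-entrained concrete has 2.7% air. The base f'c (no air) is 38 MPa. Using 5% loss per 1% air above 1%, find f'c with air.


Strength loss = (2.7 - 1) * 5 = 8.5%
f'c = 38 * (1 - 8.5/100)
= 34.77 MPa

34.77


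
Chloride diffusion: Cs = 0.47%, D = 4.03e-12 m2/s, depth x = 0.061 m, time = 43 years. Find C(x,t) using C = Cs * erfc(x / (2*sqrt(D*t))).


t_seconds = 43 * 365.25 * 24 * 3600 = 1356976800.0 s
arg = 0.061 / (2 * sqrt(4.03e-12 * 1356976800.0))
= 0.4124
erfc(0.4124) = 0.5597
C = 0.47 * 0.5597 = 0.2631%

0.2631


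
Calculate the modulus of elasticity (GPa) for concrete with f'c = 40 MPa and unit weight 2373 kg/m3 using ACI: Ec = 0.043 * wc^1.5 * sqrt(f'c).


Ec = 0.043 * 2373^1.5 * sqrt(40) / 1000
= 31.44 GPa

31.44


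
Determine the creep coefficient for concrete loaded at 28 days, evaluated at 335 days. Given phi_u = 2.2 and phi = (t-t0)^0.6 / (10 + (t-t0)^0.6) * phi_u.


dt = 335 - 28 = 307
phi = 307^0.6 / (10 + 307^0.6) * 2.2
= 1.664

1.664


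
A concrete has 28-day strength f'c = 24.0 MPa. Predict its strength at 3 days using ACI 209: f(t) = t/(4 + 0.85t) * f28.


f(3) = 3 / (4 + 0.85 * 3) * 24.0
= 3 / 6.55 * 24.0
= 10.99 MPa

10.99


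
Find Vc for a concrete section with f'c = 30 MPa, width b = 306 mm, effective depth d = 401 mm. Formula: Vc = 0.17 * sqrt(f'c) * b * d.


Vc = 0.17 * sqrt(30) * 306 * 401 / 1000
= 114.26 kN

114.26


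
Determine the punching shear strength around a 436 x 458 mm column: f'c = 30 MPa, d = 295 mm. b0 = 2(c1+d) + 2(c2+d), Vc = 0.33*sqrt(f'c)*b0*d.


b0 = 2*(436 + 295) + 2*(458 + 295) = 2968 mm
Vc = 0.33 * sqrt(30) * 2968 * 295 / 1000
= 1582.56 kN

1582.56


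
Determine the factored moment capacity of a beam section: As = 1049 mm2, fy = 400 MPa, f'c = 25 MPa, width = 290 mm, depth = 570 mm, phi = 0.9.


a = As * fy / (0.85 * f'c * b)
= 1049 * 400 / (0.85 * 25 * 290)
= 68.0892 mm
Mn = As * fy * (d - a/2) / 10^6
= 224.8869 kN-m
phi*Mn = 0.9 * 224.8869 = 202.4 kN-m

202.4


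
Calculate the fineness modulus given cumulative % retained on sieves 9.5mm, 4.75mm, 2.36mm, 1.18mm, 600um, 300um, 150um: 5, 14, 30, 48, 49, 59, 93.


FM = sum(cumulative % retained) / 100
= 298 / 100
= 2.98

2.98


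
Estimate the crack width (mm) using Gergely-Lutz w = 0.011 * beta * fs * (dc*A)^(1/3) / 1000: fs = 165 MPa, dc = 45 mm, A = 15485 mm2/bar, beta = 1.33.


w = 0.011 * beta * fs * (dc * A)^(1/3) / 1000
= 0.011 * 1.33 * 165 * (45 * 15485)^(1/3) / 1000
= 0.214 mm

0.214


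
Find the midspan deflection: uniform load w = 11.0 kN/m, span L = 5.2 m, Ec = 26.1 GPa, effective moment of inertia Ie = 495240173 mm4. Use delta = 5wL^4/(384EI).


Convert: L = 5.2 m = 5200 mm, Ec = 26.1 GPa = 26100 MPa
delta = 5 * 11.0 * 5200^4 / (384 * 26100 * 495240173)
= 8.1 mm

8.1


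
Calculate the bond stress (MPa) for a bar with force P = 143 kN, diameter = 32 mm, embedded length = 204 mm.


u = P / (pi * db * ld)
= 143 * 1000 / (pi * 32 * 204)
= 6.973 MPa

6.973


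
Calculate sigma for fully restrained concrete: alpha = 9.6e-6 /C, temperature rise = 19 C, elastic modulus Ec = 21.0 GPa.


sigma = alpha * dT * Ec
= 9.6e-6 * 19 * 21.0 * 1000
= 3.83 MPa

3.83


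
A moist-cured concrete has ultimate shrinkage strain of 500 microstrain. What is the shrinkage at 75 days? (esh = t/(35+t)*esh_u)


esh(75) = 75 / (35 + 75) * 500
= 75 / 110 * 500
= 340.9 microstrain

340.9


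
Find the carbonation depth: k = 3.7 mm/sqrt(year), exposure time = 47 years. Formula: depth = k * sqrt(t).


depth = k * sqrt(t)
= 3.7 * sqrt(47)
= 25.37 mm

25.37


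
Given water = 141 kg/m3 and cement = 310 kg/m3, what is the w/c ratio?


w/c = water / cement
w/c = 141 / 310 = 0.455

0.455


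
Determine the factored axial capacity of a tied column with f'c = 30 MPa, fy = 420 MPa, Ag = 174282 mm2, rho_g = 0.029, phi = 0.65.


Ast = rho * Ag = 0.029 * 174282 = 5054.178 mm2
phi*Pn = 0.65 * 0.80 * (0.85 * 30 * (174282 - 5054.178) + 420 * 5054.178) / 1000
= 3347.79 kN

3347.79


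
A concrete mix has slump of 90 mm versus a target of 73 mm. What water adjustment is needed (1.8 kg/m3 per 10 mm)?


Difference = 73 - 90 = -17 mm
Water adjustment = -17 * 1.8 / 10 = -3.1 kg/m3

-3.1


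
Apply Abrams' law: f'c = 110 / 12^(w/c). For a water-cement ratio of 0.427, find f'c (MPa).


f'c = 110 / 12^0.427
= 110 / 2.889
= 38.07 MPa

38.07


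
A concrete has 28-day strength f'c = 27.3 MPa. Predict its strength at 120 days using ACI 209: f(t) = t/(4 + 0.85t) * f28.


f(120) = 120 / (4 + 0.85 * 120) * 27.3
= 120 / 106.0 * 27.3
= 30.91 MPa

30.91


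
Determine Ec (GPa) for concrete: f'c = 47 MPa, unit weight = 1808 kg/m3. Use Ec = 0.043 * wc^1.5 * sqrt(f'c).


Ec = 0.043 * 1808^1.5 * sqrt(47) / 1000
= 22.66 GPa

22.66


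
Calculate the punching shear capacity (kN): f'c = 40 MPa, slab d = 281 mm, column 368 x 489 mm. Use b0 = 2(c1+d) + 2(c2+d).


b0 = 2*(368 + 281) + 2*(489 + 281) = 2838 mm
Vc = 0.33 * sqrt(40) * 2838 * 281 / 1000
= 1664.42 kN

1664.42


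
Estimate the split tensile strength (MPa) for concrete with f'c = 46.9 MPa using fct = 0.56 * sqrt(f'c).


fct = 0.56 * sqrt(46.9)
= 0.56 * 6.848
= 3.835 MPa

3.835


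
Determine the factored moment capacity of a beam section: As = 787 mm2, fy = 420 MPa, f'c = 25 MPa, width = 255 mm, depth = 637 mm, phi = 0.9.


a = As * fy / (0.85 * f'c * b)
= 787 * 420 / (0.85 * 25 * 255)
= 60.9993 mm
Mn = As * fy * (d - a/2) / 10^6
= 200.4726 kN-m
phi*Mn = 0.9 * 200.4726 = 180.43 kN-m

180.43


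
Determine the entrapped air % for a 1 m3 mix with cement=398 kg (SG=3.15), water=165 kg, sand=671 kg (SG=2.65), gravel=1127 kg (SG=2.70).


Vol cement = 398 / (3.15 * 1000) = 0.126349 m3
Vol water = 165 / 1000 = 0.165 m3
Vol sand = 671 / (2.65 * 1000) = 0.253208 m3
Vol gravel = 1127 / (2.70 * 1000) = 0.417407 m3
Total solid + water volume = 0.961964 m3
Air = (1 - 0.961964) * 100 = 3.8%

3.8


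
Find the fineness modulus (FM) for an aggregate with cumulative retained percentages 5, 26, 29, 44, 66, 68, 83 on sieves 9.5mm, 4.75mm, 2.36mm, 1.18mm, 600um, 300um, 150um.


FM = sum(cumulative % retained) / 100
= 321 / 100
= 3.21

3.21


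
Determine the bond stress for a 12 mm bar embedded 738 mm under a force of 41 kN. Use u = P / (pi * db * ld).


u = P / (pi * db * ld)
= 41 * 1000 / (pi * 12 * 738)
= 1.474 MPa

1.474


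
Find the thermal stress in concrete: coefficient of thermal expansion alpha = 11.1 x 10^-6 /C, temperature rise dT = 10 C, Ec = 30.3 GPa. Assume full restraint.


sigma = alpha * dT * Ec
= 11.1e-6 * 10 * 30.3 * 1000
= 3.363 MPa

3.363


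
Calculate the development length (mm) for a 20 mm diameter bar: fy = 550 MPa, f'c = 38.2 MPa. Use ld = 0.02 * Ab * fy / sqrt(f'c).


Ab = pi * 20^2 / 4 = 314.159 mm2
ld = 0.02 * 314.159 * 550 / sqrt(38.2)
= 559.1 mm

559.1


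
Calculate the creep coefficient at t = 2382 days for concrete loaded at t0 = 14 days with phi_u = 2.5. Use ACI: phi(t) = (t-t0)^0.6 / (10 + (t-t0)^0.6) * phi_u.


dt = 2382 - 14 = 2368
phi = 2368^0.6 / (10 + 2368^0.6) * 2.5
= 2.284

2.284


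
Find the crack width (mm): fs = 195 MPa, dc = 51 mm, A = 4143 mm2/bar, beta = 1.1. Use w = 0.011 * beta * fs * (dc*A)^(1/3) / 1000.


w = 0.011 * beta * fs * (dc * A)^(1/3) / 1000
= 0.011 * 1.1 * 195 * (51 * 4143)^(1/3) / 1000
= 0.141 mm

0.141


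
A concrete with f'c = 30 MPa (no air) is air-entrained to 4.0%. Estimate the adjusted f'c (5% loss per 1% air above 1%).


Strength loss = (4.0 - 1) * 5 = 15.0%
f'c = 30 * (1 - 15.0/100)
= 25.5 MPa

25.5


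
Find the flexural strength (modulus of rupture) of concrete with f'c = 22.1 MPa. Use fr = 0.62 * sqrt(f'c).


fr = 0.62 * sqrt(22.1)
= 2.915 MPa

2.915


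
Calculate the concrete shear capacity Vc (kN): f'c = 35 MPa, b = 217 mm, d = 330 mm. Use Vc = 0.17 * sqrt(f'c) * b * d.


Vc = 0.17 * sqrt(35) * 217 * 330 / 1000
= 72.02 kN

72.02


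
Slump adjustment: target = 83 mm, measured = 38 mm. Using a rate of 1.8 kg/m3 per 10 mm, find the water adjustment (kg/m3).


Difference = 83 - 38 = 45 mm
Water adjustment = 45 * 1.8 / 10 = 8.1 kg/m3

8.1


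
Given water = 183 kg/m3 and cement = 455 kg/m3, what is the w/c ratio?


w/c = water / cement
w/c = 183 / 455 = 0.402

0.402


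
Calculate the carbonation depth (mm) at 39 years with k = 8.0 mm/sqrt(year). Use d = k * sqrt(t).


depth = k * sqrt(t)
= 8.0 * sqrt(39)
= 49.96 mm

49.96


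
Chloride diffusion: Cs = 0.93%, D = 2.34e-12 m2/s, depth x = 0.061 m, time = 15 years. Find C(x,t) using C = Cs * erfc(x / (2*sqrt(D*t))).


t_seconds = 15 * 365.25 * 24 * 3600 = 473364000.0 s
arg = 0.061 / (2 * sqrt(2.34e-12 * 473364000.0))
= 0.9164
erfc(0.9164) = 0.195
C = 0.93 * 0.195 = 0.1813%

0.1813


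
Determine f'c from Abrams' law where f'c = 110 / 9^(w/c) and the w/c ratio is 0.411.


f'c = 110 / 9^0.411
= 110 / 2.467
= 44.59 MPa

44.59


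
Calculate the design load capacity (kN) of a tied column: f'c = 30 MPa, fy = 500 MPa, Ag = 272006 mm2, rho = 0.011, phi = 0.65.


Ast = rho * Ag = 0.011 * 272006 = 2992.066 mm2
phi*Pn = 0.65 * 0.80 * (0.85 * 30 * (272006 - 2992.066) + 500 * 2992.066) / 1000
= 4345.06 kN

4345.06


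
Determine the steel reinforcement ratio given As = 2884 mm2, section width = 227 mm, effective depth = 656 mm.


rho = As / (b * d)
= 2884 / (227 * 656)
= 0.0194

0.0194


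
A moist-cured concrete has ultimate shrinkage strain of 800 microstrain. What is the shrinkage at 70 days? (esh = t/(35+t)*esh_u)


esh(70) = 70 / (35 + 70) * 800
= 70 / 105 * 800
= 533.3 microstrain

533.3


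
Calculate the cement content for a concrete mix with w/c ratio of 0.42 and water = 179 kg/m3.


Cement = water / (w/c)
= 179 / 0.42
= 426.2 kg/m3

426.2


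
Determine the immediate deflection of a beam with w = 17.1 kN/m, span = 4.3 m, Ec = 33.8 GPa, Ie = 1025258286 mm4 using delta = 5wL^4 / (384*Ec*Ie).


Convert: L = 4.3 m = 4300 mm, Ec = 33.8 GPa = 33800 MPa
delta = 5 * 17.1 * 4300^4 / (384 * 33800 * 1025258286)
= 2.2 mm

2.2


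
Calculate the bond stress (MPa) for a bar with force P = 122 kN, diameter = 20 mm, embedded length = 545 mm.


u = P / (pi * db * ld)
= 122 * 1000 / (pi * 20 * 545)
= 3.563 MPa

3.563


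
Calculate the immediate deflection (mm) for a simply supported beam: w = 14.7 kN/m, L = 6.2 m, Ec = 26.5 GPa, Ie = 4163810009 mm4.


Convert: L = 6.2 m = 6200 mm, Ec = 26.5 GPa = 26500 MPa
delta = 5 * 14.7 * 6200^4 / (384 * 26500 * 4163810009)
= 2.56 mm

2.56


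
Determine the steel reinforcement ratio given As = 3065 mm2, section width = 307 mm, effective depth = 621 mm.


rho = As / (b * d)
= 3065 / (307 * 621)
= 0.0161

0.0161


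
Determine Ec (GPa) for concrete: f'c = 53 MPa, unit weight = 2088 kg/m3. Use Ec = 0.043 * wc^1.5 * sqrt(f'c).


Ec = 0.043 * 2088^1.5 * sqrt(53) / 1000
= 29.87 GPa

29.87


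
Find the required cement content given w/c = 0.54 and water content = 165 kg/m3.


Cement = water / (w/c)
= 165 / 0.54
= 305.6 kg/m3

305.6


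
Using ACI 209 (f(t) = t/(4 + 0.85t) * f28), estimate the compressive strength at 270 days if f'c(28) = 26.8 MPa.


f(270) = 270 / (4 + 0.85 * 270) * 26.8
= 270 / 233.5 * 26.8
= 30.99 MPa

30.99


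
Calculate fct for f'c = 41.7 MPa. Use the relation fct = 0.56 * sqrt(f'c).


fct = 0.56 * sqrt(41.7)
= 0.56 * 6.458
= 3.616 MPa

3.616


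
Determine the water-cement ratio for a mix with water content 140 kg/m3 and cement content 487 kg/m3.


w/c = water / cement
w/c = 140 / 487 = 0.287

0.287


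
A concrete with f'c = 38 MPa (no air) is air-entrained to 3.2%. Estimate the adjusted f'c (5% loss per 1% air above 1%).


Strength loss = (3.2 - 1) * 5 = 11.0%
f'c = 38 * (1 - 11.0/100)
= 33.82 MPa

33.82


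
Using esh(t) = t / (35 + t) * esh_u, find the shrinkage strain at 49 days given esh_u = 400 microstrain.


esh(49) = 49 / (35 + 49) * 400
= 49 / 84 * 400
= 233.3 microstrain

233.3


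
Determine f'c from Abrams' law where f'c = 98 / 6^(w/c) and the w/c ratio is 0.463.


f'c = 98 / 6^0.463
= 98 / 2.292
= 42.75 MPa

42.75


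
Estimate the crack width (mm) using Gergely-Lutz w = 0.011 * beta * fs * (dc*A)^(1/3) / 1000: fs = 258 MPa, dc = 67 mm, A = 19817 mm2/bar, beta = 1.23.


w = 0.011 * beta * fs * (dc * A)^(1/3) / 1000
= 0.011 * 1.23 * 258 * (67 * 19817)^(1/3) / 1000
= 0.384 mm

0.384


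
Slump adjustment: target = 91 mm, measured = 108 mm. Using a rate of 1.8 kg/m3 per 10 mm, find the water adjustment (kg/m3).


Difference = 91 - 108 = -17 mm
Water adjustment = -17 * 1.8 / 10 = -3.1 kg/m3

-3.1


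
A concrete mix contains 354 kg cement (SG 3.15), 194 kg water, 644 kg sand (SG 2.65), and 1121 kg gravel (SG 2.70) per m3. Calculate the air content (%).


Vol cement = 354 / (3.15 * 1000) = 0.112381 m3
Vol water = 194 / 1000 = 0.194 m3
Vol sand = 644 / (2.65 * 1000) = 0.243019 m3
Vol gravel = 1121 / (2.70 * 1000) = 0.415185 m3
Total solid + water volume = 0.964585 m3
Air = (1 - 0.964585) * 100 = 3.54%

3.54


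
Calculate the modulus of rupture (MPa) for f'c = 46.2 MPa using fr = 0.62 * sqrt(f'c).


fr = 0.62 * sqrt(46.2)
= 4.214 MPa

4.214


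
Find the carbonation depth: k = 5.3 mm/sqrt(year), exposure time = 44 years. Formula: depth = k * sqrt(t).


depth = k * sqrt(t)
= 5.3 * sqrt(44)
= 35.16 mm

35.16


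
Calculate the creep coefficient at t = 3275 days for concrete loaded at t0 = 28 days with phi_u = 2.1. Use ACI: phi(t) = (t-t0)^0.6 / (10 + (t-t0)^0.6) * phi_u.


dt = 3275 - 28 = 3247
phi = 3247^0.6 / (10 + 3247^0.6) * 2.1
= 1.948

1.948


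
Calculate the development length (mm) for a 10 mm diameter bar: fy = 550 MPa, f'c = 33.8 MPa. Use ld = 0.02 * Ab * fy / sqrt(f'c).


Ab = pi * 10^2 / 4 = 78.54 mm2
ld = 0.02 * 78.54 * 550 / sqrt(33.8)
= 148.6 mm

148.6


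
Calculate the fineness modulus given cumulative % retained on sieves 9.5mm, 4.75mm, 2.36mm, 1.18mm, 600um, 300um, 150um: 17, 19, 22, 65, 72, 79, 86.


FM = sum(cumulative % retained) / 100
= 360 / 100
= 3.6

3.6


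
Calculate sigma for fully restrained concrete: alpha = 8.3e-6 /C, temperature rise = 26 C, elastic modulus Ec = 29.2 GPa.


sigma = alpha * dT * Ec
= 8.3e-6 * 26 * 29.2 * 1000
= 6.301 MPa

6.301


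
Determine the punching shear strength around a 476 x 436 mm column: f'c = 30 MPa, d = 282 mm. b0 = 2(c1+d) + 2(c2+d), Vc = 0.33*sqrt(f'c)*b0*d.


b0 = 2*(476 + 282) + 2*(436 + 282) = 2952 mm
Vc = 0.33 * sqrt(30) * 2952 * 282 / 1000
= 1504.67 kN

1504.67


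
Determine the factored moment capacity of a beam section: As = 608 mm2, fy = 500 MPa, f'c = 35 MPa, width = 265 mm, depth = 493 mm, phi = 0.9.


a = As * fy / (0.85 * f'c * b)
= 608 * 500 / (0.85 * 35 * 265)
= 38.5603 mm
Mn = As * fy * (d - a/2) / 10^6
= 144.0108 kN-m
phi*Mn = 0.9 * 144.0108 = 129.61 kN-m

129.61


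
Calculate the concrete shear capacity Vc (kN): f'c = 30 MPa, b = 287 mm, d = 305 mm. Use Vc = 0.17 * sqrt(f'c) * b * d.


Vc = 0.17 * sqrt(30) * 287 * 305 / 1000
= 81.51 kN

81.51


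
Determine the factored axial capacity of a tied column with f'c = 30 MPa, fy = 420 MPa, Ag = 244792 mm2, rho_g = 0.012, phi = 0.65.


Ast = rho * Ag = 0.012 * 244792 = 2937.504 mm2
phi*Pn = 0.65 * 0.80 * (0.85 * 30 * (244792 - 2937.504) + 420 * 2937.504) / 1000
= 3848.54 kN

3848.54


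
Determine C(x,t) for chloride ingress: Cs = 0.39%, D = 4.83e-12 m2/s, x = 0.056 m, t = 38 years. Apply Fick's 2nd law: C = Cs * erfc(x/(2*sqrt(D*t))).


t_seconds = 38 * 365.25 * 24 * 3600 = 1199188800.0 s
arg = 0.056 / (2 * sqrt(4.83e-12 * 1199188800.0))
= 0.3679
erfc(0.3679) = 0.6029
C = 0.39 * 0.6029 = 0.2351%

0.2351


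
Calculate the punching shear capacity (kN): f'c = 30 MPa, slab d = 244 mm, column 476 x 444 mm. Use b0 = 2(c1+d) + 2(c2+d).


b0 = 2*(476 + 244) + 2*(444 + 244) = 2816 mm
Vc = 0.33 * sqrt(30) * 2816 * 244 / 1000
= 1241.93 kN

1241.93


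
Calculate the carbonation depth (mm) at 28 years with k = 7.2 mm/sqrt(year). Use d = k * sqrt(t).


depth = k * sqrt(t)
= 7.2 * sqrt(28)
= 38.1 mm

38.1


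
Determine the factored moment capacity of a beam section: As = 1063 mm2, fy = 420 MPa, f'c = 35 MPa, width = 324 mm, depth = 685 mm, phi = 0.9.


a = As * fy / (0.85 * f'c * b)
= 1063 * 420 / (0.85 * 35 * 324)
= 46.3181 mm
Mn = As * fy * (d - a/2) / 10^6
= 295.4855 kN-m
phi*Mn = 0.9 * 295.4855 = 265.94 kN-m

265.94


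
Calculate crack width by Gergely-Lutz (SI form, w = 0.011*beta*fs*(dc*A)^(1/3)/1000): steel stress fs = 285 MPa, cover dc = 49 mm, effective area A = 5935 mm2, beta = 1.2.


w = 0.011 * beta * fs * (dc * A)^(1/3) / 1000
= 0.011 * 1.2 * 285 * (49 * 5935)^(1/3) / 1000
= 0.249 mm

0.249


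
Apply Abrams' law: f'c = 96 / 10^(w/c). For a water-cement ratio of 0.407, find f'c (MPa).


f'c = 96 / 10^0.407
= 96 / 2.553
= 37.61 MPa

37.61


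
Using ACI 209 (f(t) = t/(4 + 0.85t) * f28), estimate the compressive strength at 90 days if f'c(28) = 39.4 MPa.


f(90) = 90 / (4 + 0.85 * 90) * 39.4
= 90 / 80.5 * 39.4
= 44.05 MPa

44.05


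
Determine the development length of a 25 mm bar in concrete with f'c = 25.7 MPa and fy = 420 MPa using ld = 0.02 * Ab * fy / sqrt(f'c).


Ab = pi * 25^2 / 4 = 490.874 mm2
ld = 0.02 * 490.874 * 420 / sqrt(25.7)
= 813.4 mm

813.4


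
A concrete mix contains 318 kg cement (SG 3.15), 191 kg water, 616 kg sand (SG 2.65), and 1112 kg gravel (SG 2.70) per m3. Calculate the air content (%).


Vol cement = 318 / (3.15 * 1000) = 0.100952 m3
Vol water = 191 / 1000 = 0.191 m3
Vol sand = 616 / (2.65 * 1000) = 0.232453 m3
Vol gravel = 1112 / (2.70 * 1000) = 0.411852 m3
Total solid + water volume = 0.936257 m3
Air = (1 - 0.936257) * 100 = 6.37%

6.37


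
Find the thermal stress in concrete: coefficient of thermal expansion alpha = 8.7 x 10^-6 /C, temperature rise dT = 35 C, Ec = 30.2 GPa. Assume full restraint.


sigma = alpha * dT * Ec
= 8.7e-6 * 35 * 30.2 * 1000
= 9.196 MPa

9.196


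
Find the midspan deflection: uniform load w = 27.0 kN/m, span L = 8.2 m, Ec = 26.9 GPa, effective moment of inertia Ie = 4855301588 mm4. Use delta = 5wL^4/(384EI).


Convert: L = 8.2 m = 8200 mm, Ec = 26.9 GPa = 26900 MPa
delta = 5 * 27.0 * 8200^4 / (384 * 26900 * 4855301588)
= 12.17 mm

12.17


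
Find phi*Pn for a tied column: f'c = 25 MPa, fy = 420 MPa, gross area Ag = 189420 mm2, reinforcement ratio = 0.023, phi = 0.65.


Ast = rho * Ag = 0.023 * 189420 = 4356.66 mm2
phi*Pn = 0.65 * 0.80 * (0.85 * 25 * (189420 - 4356.66) + 420 * 4356.66) / 1000
= 2996.44 kN

2996.44


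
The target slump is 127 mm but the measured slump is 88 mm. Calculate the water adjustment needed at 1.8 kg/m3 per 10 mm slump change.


Difference = 127 - 88 = 39 mm
Water adjustment = 39 * 1.8 / 10 = 7.0 kg/m3

7.0


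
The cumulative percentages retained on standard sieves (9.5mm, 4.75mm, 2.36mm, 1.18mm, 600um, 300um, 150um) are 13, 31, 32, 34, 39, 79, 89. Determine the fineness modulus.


FM = sum(cumulative % retained) / 100
= 317 / 100
= 3.17

3.17


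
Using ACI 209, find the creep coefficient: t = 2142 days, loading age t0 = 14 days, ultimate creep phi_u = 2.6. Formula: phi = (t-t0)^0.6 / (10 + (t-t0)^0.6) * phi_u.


dt = 2142 - 14 = 2128
phi = 2128^0.6 / (10 + 2128^0.6) * 2.6
= 2.362

2.362


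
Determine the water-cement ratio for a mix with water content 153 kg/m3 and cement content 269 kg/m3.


w/c = water / cement
w/c = 153 / 269 = 0.569

0.569


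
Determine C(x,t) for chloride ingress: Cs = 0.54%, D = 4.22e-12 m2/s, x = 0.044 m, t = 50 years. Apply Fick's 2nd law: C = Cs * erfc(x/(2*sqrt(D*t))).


t_seconds = 50 * 365.25 * 24 * 3600 = 1577880000.0 s
arg = 0.044 / (2 * sqrt(4.22e-12 * 1577880000.0))
= 0.2696
erfc(0.2696) = 0.703
C = 0.54 * 0.703 = 0.3796%

0.3796


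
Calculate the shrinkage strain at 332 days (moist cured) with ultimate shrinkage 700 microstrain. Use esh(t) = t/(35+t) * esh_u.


esh(332) = 332 / (35 + 332) * 700
= 332 / 367 * 700
= 633.2 microstrain

633.2


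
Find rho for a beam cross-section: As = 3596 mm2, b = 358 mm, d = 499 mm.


rho = As / (b * d)
= 3596 / (358 * 499)
= 0.0201

0.0201


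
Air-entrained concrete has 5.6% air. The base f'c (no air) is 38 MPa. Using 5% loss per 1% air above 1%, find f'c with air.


Strength loss = (5.6 - 1) * 5 = 23.0%
f'c = 38 * (1 - 23.0/100)
= 29.26 MPa

29.26


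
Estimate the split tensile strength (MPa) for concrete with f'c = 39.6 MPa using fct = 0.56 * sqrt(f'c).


fct = 0.56 * sqrt(39.6)
= 0.56 * 6.293
= 3.524 MPa

3.524


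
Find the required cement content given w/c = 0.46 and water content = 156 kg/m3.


Cement = water / (w/c)
= 156 / 0.46
= 339.1 kg/m3

339.1


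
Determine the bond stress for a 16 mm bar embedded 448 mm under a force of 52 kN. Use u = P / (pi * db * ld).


u = P / (pi * db * ld)
= 52 * 1000 / (pi * 16 * 448)
= 2.309 MPa

2.309


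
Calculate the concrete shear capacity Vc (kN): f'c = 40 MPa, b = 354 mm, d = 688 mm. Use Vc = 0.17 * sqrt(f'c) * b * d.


Vc = 0.17 * sqrt(40) * 354 * 688 / 1000
= 261.86 kN

261.86


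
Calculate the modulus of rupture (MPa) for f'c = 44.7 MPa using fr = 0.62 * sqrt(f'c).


fr = 0.62 * sqrt(44.7)
= 4.145 MPa

4.145


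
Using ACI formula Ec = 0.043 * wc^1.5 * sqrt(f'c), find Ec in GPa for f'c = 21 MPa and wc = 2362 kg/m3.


Ec = 0.043 * 2362^1.5 * sqrt(21) / 1000
= 22.62 GPa

22.62


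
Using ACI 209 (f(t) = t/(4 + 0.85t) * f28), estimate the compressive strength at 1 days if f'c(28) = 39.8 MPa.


f(1) = 1 / (4 + 0.85 * 1) * 39.8
= 1 / 4.85 * 39.8
= 8.21 MPa

8.21


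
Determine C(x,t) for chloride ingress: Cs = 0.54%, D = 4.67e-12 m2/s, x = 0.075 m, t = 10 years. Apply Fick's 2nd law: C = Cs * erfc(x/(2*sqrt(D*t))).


t_seconds = 10 * 365.25 * 24 * 3600 = 315576000.0 s
arg = 0.075 / (2 * sqrt(4.67e-12 * 315576000.0))
= 0.9768
erfc(0.9768) = 0.1671
C = 0.54 * 0.1671 = 0.0903%

0.0903


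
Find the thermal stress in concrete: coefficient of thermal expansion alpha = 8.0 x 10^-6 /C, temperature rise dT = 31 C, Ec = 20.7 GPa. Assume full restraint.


sigma = alpha * dT * Ec
= 8.0e-6 * 31 * 20.7 * 1000
= 5.134 MPa

5.134


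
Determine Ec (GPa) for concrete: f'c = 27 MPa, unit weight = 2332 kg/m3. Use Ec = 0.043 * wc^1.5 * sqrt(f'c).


Ec = 0.043 * 2332^1.5 * sqrt(27) / 1000
= 25.16 GPa

25.16


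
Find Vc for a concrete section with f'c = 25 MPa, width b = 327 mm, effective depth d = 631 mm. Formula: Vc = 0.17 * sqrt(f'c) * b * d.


Vc = 0.17 * sqrt(25) * 327 * 631 / 1000
= 175.39 kN

175.39


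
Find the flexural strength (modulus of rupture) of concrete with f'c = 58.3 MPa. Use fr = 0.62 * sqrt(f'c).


fr = 0.62 * sqrt(58.3)
= 4.734 MPa

4.734


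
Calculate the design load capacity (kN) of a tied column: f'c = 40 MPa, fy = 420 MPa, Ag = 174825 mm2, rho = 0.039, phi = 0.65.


Ast = rho * Ag = 0.039 * 174825 = 6818.175 mm2
phi*Pn = 0.65 * 0.80 * (0.85 * 40 * (174825 - 6818.175) + 420 * 6818.175) / 1000
= 4459.45 kN

4459.45


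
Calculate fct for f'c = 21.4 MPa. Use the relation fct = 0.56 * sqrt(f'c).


fct = 0.56 * sqrt(21.4)
= 0.56 * 4.626
= 2.591 MPa

2.591


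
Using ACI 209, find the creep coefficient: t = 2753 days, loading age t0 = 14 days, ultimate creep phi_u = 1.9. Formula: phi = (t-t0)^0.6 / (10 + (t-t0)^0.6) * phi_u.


dt = 2753 - 14 = 2739
phi = 2739^0.6 / (10 + 2739^0.6) * 1.9
= 1.749

1.749


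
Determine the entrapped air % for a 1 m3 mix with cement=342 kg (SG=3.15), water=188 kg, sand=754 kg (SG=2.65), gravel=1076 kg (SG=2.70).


Vol cement = 342 / (3.15 * 1000) = 0.108571 m3
Vol water = 188 / 1000 = 0.188 m3
Vol sand = 754 / (2.65 * 1000) = 0.284528 m3
Vol gravel = 1076 / (2.70 * 1000) = 0.398519 m3
Total solid + water volume = 0.979618 m3
Air = (1 - 0.979618) * 100 = 2.04%

2.04


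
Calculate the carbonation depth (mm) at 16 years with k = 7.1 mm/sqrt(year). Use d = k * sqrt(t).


depth = k * sqrt(t)
= 7.1 * sqrt(16)
= 28.4 mm

28.4


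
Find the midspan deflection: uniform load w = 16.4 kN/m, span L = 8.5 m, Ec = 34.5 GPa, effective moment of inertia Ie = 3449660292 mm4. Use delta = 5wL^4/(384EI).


Convert: L = 8.5 m = 8500 mm, Ec = 34.5 GPa = 34500 MPa
delta = 5 * 16.4 * 8500^4 / (384 * 34500 * 3449660292)
= 9.37 mm

9.37


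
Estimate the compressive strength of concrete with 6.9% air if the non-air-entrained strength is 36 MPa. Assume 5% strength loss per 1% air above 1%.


Strength loss = (6.9 - 1) * 5 = 29.5%
f'c = 36 * (1 - 29.5/100)
= 25.38 MPa

25.38


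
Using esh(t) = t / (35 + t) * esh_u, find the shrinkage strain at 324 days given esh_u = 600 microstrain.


esh(324) = 324 / (35 + 324) * 600
= 324 / 359 * 600
= 541.5 microstrain

541.5


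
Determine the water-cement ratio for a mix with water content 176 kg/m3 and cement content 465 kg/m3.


w/c = water / cement
w/c = 176 / 465 = 0.378

0.378


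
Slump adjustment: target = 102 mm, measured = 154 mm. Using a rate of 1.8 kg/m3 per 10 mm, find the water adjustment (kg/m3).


Difference = 102 - 154 = -52 mm
Water adjustment = -52 * 1.8 / 10 = -9.4 kg/m3

-9.4
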